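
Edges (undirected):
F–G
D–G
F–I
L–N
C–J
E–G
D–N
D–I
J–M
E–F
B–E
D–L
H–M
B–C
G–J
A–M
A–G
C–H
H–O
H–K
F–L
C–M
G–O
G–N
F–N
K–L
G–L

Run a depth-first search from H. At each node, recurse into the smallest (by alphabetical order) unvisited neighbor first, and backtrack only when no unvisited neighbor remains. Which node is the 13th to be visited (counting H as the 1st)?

Visit H
H → C
C → B
B → E
E → F
F → G
G → A
A → M
M → J
G → D
D → I
D → L
L → K
L → N
G → O

Visit order: H, C, B, E, F, G, A, M, J, D, I, L, K, N, O

K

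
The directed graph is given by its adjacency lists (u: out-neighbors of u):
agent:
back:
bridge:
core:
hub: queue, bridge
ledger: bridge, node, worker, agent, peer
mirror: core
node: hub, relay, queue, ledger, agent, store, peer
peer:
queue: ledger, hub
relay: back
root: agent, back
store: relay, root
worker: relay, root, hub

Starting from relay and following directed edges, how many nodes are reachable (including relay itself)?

BFS from relay visits: relay, back
Reachable nodes: 2 of 14 total.

2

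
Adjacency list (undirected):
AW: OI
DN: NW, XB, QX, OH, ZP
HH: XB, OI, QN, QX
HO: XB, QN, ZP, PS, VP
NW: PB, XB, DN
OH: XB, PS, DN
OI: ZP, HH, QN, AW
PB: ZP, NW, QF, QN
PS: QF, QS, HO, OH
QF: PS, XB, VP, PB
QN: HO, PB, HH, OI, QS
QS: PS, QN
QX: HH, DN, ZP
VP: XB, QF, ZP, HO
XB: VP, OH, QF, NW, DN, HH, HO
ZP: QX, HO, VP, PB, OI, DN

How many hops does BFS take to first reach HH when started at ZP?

Level 0: ZP
Level 1: DN, HO, OI, PB, QX, VP
Level 2: AW, HH, NW, OH, PS, QF, QN, XB
Level 3: QS
HH first appears at level 2.

2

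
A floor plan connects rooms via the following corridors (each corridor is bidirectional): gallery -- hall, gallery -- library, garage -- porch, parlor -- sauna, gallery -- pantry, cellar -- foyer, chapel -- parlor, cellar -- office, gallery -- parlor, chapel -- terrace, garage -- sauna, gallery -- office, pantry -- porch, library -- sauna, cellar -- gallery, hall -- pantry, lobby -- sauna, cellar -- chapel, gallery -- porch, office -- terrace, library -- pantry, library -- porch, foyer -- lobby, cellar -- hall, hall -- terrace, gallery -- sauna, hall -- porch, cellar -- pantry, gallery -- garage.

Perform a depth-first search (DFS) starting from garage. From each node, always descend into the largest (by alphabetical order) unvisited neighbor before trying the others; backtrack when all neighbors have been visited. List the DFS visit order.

garage sauna parlor gallery porch pantry library hall terrace office cellar foyer lobby chapel

Visit garage
garage → sauna
sauna → parlor
parlor → gallery
gallery → porch
porch → pantry
pantry → library
pantry → hall
hall → terrace
terrace → office
office → cellar
cellar → foyer
foyer → lobby
cellar → chapel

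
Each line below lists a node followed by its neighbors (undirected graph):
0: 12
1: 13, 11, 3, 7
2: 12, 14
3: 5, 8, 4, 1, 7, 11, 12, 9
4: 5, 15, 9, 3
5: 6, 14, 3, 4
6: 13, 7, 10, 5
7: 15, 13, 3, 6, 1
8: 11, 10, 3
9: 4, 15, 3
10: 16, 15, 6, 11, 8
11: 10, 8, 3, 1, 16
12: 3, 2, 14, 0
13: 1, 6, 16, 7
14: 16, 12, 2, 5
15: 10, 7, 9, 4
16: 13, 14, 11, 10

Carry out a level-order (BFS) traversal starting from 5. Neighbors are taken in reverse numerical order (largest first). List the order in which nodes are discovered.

5 -> 14 -> 6 -> 4 -> 3 -> 16 -> 12 -> 2 -> 13 -> 10 -> 7 -> 15 -> 9 -> 11 -> 8 -> 1 -> 0

Visit 5; enqueue 14, 6, 4, 3 → queue [14, 6, 4, 3]
Visit 14; enqueue 16, 12, 2 → queue [6, 4, 3, 16, 12, 2]
Visit 6; enqueue 13, 10, 7 → queue [4, 3, 16, 12, 2, 13, 10, 7]
Visit 4; enqueue 15, 9 → queue [3, 16, 12, 2, 13, 10, 7, 15, 9]
Visit 3; enqueue 11, 8, 1 → queue [16, 12, 2, 13, 10, 7, 15, 9, 11, 8, 1]
Visit 16 → queue [12, 2, 13, 10, 7, 15, 9, 11, 8, 1]
Visit 12; enqueue 0 → queue [2, 13, 10, 7, 15, 9, 11, 8, 1, 0]
Visit 2 → queue [13, 10, 7, 15, 9, 11, 8, 1, 0]
Visit 13 → queue [10, 7, 15, 9, 11, 8, 1, 0]
Visit 10 → queue [7, 15, 9, 11, 8, 1, 0]
Visit 7 → queue [15, 9, 11, 8, 1, 0]
Visit 15 → queue [9, 11, 8, 1, 0]
Visit 9 → queue [11, 8, 1, 0]
Visit 11 → queue [8, 1, 0]
Visit 8 → queue [1, 0]
Visit 1 → queue [0]
Visit 0 → queue []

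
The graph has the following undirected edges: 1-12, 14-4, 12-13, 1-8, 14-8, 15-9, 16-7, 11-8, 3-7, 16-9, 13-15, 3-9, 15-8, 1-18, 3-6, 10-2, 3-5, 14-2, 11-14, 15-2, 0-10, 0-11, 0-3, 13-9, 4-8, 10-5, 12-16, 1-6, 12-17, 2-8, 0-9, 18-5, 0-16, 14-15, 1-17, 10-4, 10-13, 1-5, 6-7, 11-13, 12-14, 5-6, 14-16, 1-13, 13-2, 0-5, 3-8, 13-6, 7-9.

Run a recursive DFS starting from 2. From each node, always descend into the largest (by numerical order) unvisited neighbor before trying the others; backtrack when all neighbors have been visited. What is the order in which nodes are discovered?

2, 15, 14, 16, 12, 17, 1, 18, 5, 10, 13, 11, 8, 4, 3, 9, 7, 6, 0

Visit 2
2 → 15
15 → 14
14 → 16
16 → 12
12 → 17
17 → 1
1 → 18
18 → 5
5 → 10
10 → 13
13 → 11
11 → 8
8 → 4
8 → 3
3 → 9
9 → 7
7 → 6
9 → 0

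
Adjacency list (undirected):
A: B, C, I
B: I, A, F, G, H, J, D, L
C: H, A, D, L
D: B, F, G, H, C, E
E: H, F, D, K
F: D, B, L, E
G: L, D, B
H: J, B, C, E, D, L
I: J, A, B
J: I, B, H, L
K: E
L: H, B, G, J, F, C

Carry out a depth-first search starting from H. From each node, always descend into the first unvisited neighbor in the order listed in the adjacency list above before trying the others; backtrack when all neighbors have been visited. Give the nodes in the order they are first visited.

H -> J -> I -> A -> B -> F -> D -> G -> L -> C -> E -> K

Visit H
H → J
J → I
I → A
A → B
B → F
F → D
D → G
G → L
L → C
D → E
E → K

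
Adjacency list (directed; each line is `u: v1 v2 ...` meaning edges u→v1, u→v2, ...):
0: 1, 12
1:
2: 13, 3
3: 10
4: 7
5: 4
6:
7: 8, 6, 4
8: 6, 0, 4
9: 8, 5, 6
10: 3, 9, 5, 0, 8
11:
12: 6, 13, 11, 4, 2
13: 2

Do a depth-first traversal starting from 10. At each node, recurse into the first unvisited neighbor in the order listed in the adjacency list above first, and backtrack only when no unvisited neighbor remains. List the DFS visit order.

Visit 10
10 → 3
10 → 9
9 → 8
8 → 6
8 → 0
0 → 1
0 → 12
12 → 13
13 → 2
12 → 11
12 → 4
4 → 7
9 → 5

10, 3, 9, 8, 6, 0, 1, 12, 13, 2, 11, 4, 7, 5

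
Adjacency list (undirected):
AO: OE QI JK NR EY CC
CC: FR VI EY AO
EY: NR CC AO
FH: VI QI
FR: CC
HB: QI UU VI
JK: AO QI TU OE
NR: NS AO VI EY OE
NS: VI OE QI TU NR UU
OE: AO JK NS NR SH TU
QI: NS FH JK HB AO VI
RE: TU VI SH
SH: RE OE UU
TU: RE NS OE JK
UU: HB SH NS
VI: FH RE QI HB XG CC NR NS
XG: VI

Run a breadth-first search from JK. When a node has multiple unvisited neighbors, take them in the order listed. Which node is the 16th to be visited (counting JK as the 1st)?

UU

Visit JK; enqueue AO, QI, TU, OE → queue [AO, QI, TU, OE]
Visit AO; enqueue NR, EY, CC → queue [QI, TU, OE, NR, EY, CC]
Visit QI; enqueue NS, FH, HB, VI → queue [TU, OE, NR, EY, CC, NS, FH, HB, VI]
Visit TU; enqueue RE → queue [OE, NR, EY, CC, NS, FH, HB, VI, RE]
Visit OE; enqueue SH → queue [NR, EY, CC, NS, FH, HB, VI, RE, SH]
Visit NR → queue [EY, CC, NS, FH, HB, VI, RE, SH]
Visit EY → queue [CC, NS, FH, HB, VI, RE, SH]
Visit CC; enqueue FR → queue [NS, FH, HB, VI, RE, SH, FR]
Visit NS; enqueue UU → queue [FH, HB, VI, RE, SH, FR, UU]
Visit FH → queue [HB, VI, RE, SH, FR, UU]
Visit HB → queue [VI, RE, SH, FR, UU]
Visit VI; enqueue XG → queue [RE, SH, FR, UU, XG]
Visit RE → queue [SH, FR, UU, XG]
Visit SH → queue [FR, UU, XG]
Visit FR → queue [UU, XG]
Visit UU → queue [XG]
Visit XG → queue []

Visit order: JK, AO, QI, TU, OE, NR, EY, CC, NS, FH, HB, VI, RE, SH, FR, UU, XG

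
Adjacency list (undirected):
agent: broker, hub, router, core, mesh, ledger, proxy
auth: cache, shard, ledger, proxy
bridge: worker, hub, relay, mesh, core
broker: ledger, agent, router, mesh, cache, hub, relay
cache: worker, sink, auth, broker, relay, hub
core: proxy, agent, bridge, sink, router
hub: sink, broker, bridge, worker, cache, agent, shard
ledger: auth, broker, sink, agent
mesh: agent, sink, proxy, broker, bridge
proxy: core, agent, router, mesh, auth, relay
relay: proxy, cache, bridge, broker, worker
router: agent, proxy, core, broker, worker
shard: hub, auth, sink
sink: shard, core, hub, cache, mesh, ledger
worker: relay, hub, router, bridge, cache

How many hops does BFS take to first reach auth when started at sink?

2

Level 0: sink
Level 1: cache, core, hub, ledger, mesh, shard
Level 2: agent, auth, bridge, broker, proxy, relay, router, worker
auth first appears at level 2.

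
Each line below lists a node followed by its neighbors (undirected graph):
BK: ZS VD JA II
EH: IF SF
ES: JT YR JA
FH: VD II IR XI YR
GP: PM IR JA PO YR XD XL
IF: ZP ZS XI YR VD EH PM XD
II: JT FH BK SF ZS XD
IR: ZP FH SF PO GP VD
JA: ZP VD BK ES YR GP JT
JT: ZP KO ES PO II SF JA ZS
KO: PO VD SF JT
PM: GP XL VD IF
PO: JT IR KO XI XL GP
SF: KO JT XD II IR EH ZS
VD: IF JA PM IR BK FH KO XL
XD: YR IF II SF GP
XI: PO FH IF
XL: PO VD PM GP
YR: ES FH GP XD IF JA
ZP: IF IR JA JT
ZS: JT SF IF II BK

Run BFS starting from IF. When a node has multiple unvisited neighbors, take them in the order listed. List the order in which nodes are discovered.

IF → ZP → ZS → XI → YR → VD → EH → PM → XD → IR → JA → JT → SF → II → BK → PO → FH → ES → GP → KO → XL

Visit IF; enqueue ZP, ZS, XI, YR, VD, EH, PM, XD → queue [ZP, ZS, XI, YR, VD, EH, PM, XD]
Visit ZP; enqueue IR, JA, JT → queue [ZS, XI, YR, VD, EH, PM, XD, IR, JA, JT]
Visit ZS; enqueue SF, II, BK → queue [XI, YR, VD, EH, PM, XD, IR, JA, JT, SF, II, BK]
Visit XI; enqueue PO, FH → queue [YR, VD, EH, PM, XD, IR, JA, JT, SF, II, BK, PO, FH]
Visit YR; enqueue ES, GP → queue [VD, EH, PM, XD, IR, JA, JT, SF, II, BK, PO, FH, ES, GP]
Visit VD; enqueue KO, XL → queue [EH, PM, XD, IR, JA, JT, SF, II, BK, PO, FH, ES, GP, KO, XL]
Visit EH → queue [PM, XD, IR, JA, JT, SF, II, BK, PO, FH, ES, GP, KO, XL]
Visit PM → queue [XD, IR, JA, JT, SF, II, BK, PO, FH, ES, GP, KO, XL]
Visit XD → queue [IR, JA, JT, SF, II, BK, PO, FH, ES, GP, KO, XL]
Visit IR → queue [JA, JT, SF, II, BK, PO, FH, ES, GP, KO, XL]
Visit JA → queue [JT, SF, II, BK, PO, FH, ES, GP, KO, XL]
Visit JT → queue [SF, II, BK, PO, FH, ES, GP, KO, XL]
Visit SF → queue [II, BK, PO, FH, ES, GP, KO, XL]
Visit II → queue [BK, PO, FH, ES, GP, KO, XL]
Visit BK → queue [PO, FH, ES, GP, KO, XL]
Visit PO → queue [FH, ES, GP, KO, XL]
Visit FH → queue [ES, GP, KO, XL]
Visit ES → queue [GP, KO, XL]
Visit GP → queue [KO, XL]
Visit KO → queue [XL]
Visit XL → queue []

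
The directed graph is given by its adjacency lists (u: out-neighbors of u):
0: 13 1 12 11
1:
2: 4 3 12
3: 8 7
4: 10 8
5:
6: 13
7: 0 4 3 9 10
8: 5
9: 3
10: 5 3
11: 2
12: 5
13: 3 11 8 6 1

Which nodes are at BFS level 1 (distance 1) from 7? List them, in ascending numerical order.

0, 3, 4, 9, 10

Level 0: 7
Level 1: 0, 3, 4, 9, 10
Level 2: 1, 5, 8, 11, 12, 13
Level 3: 2, 6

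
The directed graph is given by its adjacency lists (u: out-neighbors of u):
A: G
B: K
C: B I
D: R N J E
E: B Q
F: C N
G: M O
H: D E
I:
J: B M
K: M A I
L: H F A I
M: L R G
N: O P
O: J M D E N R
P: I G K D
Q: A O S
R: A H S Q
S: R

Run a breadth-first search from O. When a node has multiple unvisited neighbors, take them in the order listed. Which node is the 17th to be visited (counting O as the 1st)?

Visit O; enqueue J, M, D, E, N, R → queue [J, M, D, E, N, R]
Visit J; enqueue B → queue [M, D, E, N, R, B]
Visit M; enqueue L, G → queue [D, E, N, R, B, L, G]
Visit D → queue [E, N, R, B, L, G]
Visit E; enqueue Q → queue [N, R, B, L, G, Q]
Visit N; enqueue P → queue [R, B, L, G, Q, P]
Visit R; enqueue A, H, S → queue [B, L, G, Q, P, A, H, S]
Visit B; enqueue K → queue [L, G, Q, P, A, H, S, K]
Visit L; enqueue F, I → queue [G, Q, P, A, H, S, K, F, I]
Visit G → queue [Q, P, A, H, S, K, F, I]
Visit Q → queue [P, A, H, S, K, F, I]
Visit P → queue [A, H, S, K, F, I]
Visit A → queue [H, S, K, F, I]
Visit H → queue [S, K, F, I]
Visit S → queue [K, F, I]
Visit K → queue [F, I]
Visit F; enqueue C → queue [I, C]
Visit I → queue [C]
Visit C → queue []

Visit order: O, J, M, D, E, N, R, B, L, G, Q, P, A, H, S, K, F, I, C

F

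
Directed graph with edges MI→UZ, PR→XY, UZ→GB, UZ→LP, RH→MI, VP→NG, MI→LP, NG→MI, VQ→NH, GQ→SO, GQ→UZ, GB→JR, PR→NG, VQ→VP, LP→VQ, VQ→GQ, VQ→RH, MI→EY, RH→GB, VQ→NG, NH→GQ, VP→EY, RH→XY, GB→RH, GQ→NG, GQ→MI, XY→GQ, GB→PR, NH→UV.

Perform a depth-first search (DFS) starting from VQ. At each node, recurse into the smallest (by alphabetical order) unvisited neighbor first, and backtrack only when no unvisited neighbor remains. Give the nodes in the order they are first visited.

Visit VQ
VQ → GQ
GQ → MI
MI → EY
MI → LP
MI → UZ
UZ → GB
GB → JR
GB → PR
PR → NG
PR → XY
GB → RH
GQ → SO
VQ → NH
NH → UV
VQ → VP

VQ → GQ → MI → EY → LP → UZ → GB → JR → PR → NG → XY → RH → SO → NH → UV → VP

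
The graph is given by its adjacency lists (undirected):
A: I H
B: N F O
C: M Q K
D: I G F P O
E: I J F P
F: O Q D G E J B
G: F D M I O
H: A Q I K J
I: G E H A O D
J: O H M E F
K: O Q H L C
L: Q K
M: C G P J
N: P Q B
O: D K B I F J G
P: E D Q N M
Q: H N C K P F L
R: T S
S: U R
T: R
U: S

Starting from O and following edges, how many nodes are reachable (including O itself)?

BFS from O visits: O, B, D, F, G, I, J, K, N, P, E, Q, M, A, H, C, L
Reachable nodes: 17 of 21 total.

17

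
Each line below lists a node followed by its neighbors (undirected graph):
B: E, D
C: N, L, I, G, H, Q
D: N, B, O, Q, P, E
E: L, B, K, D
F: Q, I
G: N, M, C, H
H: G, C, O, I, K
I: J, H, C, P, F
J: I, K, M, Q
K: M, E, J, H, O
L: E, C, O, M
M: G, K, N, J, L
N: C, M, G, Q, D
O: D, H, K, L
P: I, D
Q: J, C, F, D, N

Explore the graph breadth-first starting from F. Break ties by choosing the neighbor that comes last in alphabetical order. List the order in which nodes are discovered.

Visit F; enqueue Q, I → queue [Q, I]
Visit Q; enqueue N, J, D, C → queue [I, N, J, D, C]
Visit I; enqueue P, H → queue [N, J, D, C, P, H]
Visit N; enqueue M, G → queue [J, D, C, P, H, M, G]
Visit J; enqueue K → queue [D, C, P, H, M, G, K]
Visit D; enqueue O, E, B → queue [C, P, H, M, G, K, O, E, B]
Visit C; enqueue L → queue [P, H, M, G, K, O, E, B, L]
Visit P → queue [H, M, G, K, O, E, B, L]
Visit H → queue [M, G, K, O, E, B, L]
Visit M → queue [G, K, O, E, B, L]
Visit G → queue [K, O, E, B, L]
Visit K → queue [O, E, B, L]
Visit O → queue [E, B, L]
Visit E → queue [B, L]
Visit B → queue [L]
Visit L → queue []

F, Q, I, N, J, D, C, P, H, M, G, K, O, E, B, L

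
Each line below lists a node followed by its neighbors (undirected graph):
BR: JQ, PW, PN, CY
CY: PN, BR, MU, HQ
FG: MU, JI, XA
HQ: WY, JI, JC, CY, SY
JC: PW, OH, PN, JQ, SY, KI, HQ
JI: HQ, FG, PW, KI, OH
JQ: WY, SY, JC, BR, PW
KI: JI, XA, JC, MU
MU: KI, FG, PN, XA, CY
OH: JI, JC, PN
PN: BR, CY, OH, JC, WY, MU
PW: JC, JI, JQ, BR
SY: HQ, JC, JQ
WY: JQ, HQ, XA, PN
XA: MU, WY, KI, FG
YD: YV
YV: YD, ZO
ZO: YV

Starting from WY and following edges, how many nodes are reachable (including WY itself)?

15

BFS from WY visits: WY, XA, PN, JQ, HQ, MU, KI, FG, OH, JC, CY, BR, SY, PW, JI
Reachable nodes: 15 of 18 total.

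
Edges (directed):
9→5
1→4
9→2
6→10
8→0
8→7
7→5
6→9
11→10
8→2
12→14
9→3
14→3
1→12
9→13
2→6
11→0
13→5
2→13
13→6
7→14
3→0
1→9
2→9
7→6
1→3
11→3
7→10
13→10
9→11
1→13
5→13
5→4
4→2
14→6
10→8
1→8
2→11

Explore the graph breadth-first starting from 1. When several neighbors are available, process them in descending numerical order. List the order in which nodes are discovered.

Visit 1; enqueue 13, 12, 9, 8, 4, 3 → queue [13, 12, 9, 8, 4, 3]
Visit 13; enqueue 10, 6, 5 → queue [12, 9, 8, 4, 3, 10, 6, 5]
Visit 12; enqueue 14 → queue [9, 8, 4, 3, 10, 6, 5, 14]
Visit 9; enqueue 11, 2 → queue [8, 4, 3, 10, 6, 5, 14, 11, 2]
Visit 8; enqueue 7, 0 → queue [4, 3, 10, 6, 5, 14, 11, 2, 7, 0]
Visit 4 → queue [3, 10, 6, 5, 14, 11, 2, 7, 0]
Visit 3 → queue [10, 6, 5, 14, 11, 2, 7, 0]
Visit 10 → queue [6, 5, 14, 11, 2, 7, 0]
Visit 6 → queue [5, 14, 11, 2, 7, 0]
Visit 5 → queue [14, 11, 2, 7, 0]
Visit 14 → queue [11, 2, 7, 0]
Visit 11 → queue [2, 7, 0]
Visit 2 → queue [7, 0]
Visit 7 → queue [0]
Visit 0 → queue []

1, 13, 12, 9, 8, 4, 3, 10, 6, 5, 14, 11, 2, 7, 0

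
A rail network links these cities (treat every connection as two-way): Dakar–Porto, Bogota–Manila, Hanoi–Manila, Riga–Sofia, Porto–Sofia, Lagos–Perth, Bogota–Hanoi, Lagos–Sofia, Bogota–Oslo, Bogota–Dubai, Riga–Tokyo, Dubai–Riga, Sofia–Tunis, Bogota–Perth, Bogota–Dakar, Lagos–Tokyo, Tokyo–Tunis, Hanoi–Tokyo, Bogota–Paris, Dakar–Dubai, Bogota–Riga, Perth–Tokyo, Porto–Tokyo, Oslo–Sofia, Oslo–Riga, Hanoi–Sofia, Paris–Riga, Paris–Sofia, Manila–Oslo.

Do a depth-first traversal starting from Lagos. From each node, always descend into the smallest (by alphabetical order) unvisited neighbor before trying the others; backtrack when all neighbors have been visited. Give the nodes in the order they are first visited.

Lagos Perth Bogota Dakar Dubai Riga Oslo Manila Hanoi Sofia Paris Porto Tokyo Tunis

Visit Lagos
Lagos → Perth
Perth → Bogota
Bogota → Dakar
Dakar → Dubai
Dubai → Riga
Riga → Oslo
Oslo → Manila
Manila → Hanoi
Hanoi → Sofia
Sofia → Paris
Sofia → Porto
Porto → Tokyo
Tokyo → Tunis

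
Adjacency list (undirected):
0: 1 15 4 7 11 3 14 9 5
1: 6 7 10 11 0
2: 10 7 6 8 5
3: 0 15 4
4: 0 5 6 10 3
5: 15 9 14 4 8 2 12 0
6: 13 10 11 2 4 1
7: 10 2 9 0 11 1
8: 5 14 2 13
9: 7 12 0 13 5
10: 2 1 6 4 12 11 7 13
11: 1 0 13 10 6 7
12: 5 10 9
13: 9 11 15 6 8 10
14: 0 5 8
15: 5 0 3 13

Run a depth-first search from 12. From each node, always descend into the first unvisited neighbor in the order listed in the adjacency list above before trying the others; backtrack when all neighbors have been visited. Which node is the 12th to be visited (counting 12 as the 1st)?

Visit 12
12 → 5
5 → 15
15 → 0
0 → 1
1 → 6
6 → 13
13 → 9
9 → 7
7 → 10
10 → 2
2 → 8
8 → 14
10 → 4
4 → 3
10 → 11

Visit order: 12, 5, 15, 0, 1, 6, 13, 9, 7, 10, 2, 8, 14, 4, 3, 11

8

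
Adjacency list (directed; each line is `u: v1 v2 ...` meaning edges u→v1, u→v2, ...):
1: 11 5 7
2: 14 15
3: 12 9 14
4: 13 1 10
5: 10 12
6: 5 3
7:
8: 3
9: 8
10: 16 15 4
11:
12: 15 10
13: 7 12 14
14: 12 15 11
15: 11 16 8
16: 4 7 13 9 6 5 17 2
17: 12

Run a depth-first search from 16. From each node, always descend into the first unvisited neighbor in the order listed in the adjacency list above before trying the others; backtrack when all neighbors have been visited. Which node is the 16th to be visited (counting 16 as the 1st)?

Visit 16
16 → 4
4 → 13
13 → 7
13 → 12
12 → 15
15 → 11
15 → 8
8 → 3
3 → 9
3 → 14
12 → 10
4 → 1
1 → 5
16 → 6
16 → 17
16 → 2

Visit order: 16, 4, 13, 7, 12, 15, 11, 8, 3, 9, 14, 10, 1, 5, 6, 17, 2

17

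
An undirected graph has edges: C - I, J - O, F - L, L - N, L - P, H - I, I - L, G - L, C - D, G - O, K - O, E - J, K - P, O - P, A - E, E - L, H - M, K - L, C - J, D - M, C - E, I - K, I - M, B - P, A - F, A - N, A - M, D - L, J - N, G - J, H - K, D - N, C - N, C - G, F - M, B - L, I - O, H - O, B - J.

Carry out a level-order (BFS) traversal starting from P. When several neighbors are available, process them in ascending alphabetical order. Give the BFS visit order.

P B K L O J H I D E F G N C M A

Visit P; enqueue B, K, L, O → queue [B, K, L, O]
Visit B; enqueue J → queue [K, L, O, J]
Visit K; enqueue H, I → queue [L, O, J, H, I]
Visit L; enqueue D, E, F, G, N → queue [O, J, H, I, D, E, F, G, N]
Visit O → queue [J, H, I, D, E, F, G, N]
Visit J; enqueue C → queue [H, I, D, E, F, G, N, C]
Visit H; enqueue M → queue [I, D, E, F, G, N, C, M]
Visit I → queue [D, E, F, G, N, C, M]
Visit D → queue [E, F, G, N, C, M]
Visit E; enqueue A → queue [F, G, N, C, M, A]
Visit F → queue [G, N, C, M, A]
Visit G → queue [N, C, M, A]
Visit N → queue [C, M, A]
Visit C → queue [M, A]
Visit M → queue [A]
Visit A → queue []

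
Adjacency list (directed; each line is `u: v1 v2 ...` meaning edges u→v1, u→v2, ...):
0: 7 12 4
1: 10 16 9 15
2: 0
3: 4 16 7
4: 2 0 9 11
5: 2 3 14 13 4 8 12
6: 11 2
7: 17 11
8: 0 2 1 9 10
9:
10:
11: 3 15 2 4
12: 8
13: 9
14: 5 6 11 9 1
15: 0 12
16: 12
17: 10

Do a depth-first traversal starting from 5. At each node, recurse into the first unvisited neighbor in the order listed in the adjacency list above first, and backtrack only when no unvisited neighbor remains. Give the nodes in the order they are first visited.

Visit 5
5 → 2
2 → 0
0 → 7
7 → 17
17 → 10
7 → 11
11 → 3
3 → 4
4 → 9
3 → 16
16 → 12
12 → 8
8 → 1
1 → 15
5 → 14
14 → 6
5 → 13

5, 2, 0, 7, 17, 10, 11, 3, 4, 9, 16, 12, 8, 1, 15, 14, 6, 13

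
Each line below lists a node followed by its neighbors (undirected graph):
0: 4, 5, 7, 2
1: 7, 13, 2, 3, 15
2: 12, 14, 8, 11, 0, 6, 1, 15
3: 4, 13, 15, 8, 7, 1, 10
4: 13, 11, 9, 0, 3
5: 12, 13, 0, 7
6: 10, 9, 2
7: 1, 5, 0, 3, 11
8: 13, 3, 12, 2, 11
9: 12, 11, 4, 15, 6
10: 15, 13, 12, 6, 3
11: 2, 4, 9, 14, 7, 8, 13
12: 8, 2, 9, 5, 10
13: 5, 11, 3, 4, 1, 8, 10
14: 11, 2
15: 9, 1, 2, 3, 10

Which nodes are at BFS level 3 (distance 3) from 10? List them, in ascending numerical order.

Level 0: 10
Level 1: 3, 6, 12, 13, 15
Level 2: 1, 2, 4, 5, 7, 8, 9, 11
Level 3: 0, 14

0, 14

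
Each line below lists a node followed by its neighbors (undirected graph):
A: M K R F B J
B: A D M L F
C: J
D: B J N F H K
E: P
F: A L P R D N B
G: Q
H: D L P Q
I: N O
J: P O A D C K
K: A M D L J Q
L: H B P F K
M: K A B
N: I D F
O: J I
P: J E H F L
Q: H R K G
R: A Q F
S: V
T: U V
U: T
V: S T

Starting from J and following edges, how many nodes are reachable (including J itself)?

BFS from J visits: J, P, O, K, D, C, A, L, H, F, E, I, Q, M, N, B, R, G
Reachable nodes: 18 of 22 total.

18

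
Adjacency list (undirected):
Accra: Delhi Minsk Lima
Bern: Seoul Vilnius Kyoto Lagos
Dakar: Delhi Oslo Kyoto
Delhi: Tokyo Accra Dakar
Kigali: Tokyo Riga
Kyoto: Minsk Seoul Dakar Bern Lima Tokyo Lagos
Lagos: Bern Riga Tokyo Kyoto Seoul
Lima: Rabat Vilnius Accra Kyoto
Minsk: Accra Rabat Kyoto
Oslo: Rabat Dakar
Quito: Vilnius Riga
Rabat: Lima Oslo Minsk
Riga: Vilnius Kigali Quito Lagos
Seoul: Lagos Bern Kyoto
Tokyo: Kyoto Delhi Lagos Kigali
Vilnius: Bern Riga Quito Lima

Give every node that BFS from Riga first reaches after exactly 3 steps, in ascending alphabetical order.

Accra, Dakar, Delhi, Minsk, Rabat

Level 0: Riga
Level 1: Kigali, Lagos, Quito, Vilnius
Level 2: Bern, Kyoto, Lima, Seoul, Tokyo
Level 3: Accra, Dakar, Delhi, Minsk, Rabat
Level 4: Oslo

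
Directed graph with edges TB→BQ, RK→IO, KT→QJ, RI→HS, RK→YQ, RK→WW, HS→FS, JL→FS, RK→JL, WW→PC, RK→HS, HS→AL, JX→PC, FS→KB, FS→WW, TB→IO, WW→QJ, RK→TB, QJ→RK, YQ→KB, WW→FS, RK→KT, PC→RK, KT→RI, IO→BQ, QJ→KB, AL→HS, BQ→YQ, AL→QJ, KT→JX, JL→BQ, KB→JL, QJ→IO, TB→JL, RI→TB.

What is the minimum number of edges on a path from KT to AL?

Level 0: KT
Level 1: JX, QJ, RI
Level 2: HS, IO, KB, PC, RK, TB
Level 3: AL, BQ, FS, JL, WW, YQ
AL first appears at level 3.

3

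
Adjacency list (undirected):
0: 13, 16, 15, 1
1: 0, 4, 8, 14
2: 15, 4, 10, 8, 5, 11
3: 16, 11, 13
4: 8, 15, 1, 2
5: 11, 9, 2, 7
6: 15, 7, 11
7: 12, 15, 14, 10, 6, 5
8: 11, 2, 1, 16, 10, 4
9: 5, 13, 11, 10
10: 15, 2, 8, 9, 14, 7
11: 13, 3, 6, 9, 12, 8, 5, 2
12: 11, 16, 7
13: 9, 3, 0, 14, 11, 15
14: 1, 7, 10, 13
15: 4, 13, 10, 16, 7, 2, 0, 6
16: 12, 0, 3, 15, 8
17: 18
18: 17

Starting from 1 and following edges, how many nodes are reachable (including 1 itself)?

17

BFS from 1 visits: 1, 0, 4, 8, 14, 13, 16, 15, 2, 11, 10, 7, 9, 3, 12, 6, 5
Reachable nodes: 17 of 19 total.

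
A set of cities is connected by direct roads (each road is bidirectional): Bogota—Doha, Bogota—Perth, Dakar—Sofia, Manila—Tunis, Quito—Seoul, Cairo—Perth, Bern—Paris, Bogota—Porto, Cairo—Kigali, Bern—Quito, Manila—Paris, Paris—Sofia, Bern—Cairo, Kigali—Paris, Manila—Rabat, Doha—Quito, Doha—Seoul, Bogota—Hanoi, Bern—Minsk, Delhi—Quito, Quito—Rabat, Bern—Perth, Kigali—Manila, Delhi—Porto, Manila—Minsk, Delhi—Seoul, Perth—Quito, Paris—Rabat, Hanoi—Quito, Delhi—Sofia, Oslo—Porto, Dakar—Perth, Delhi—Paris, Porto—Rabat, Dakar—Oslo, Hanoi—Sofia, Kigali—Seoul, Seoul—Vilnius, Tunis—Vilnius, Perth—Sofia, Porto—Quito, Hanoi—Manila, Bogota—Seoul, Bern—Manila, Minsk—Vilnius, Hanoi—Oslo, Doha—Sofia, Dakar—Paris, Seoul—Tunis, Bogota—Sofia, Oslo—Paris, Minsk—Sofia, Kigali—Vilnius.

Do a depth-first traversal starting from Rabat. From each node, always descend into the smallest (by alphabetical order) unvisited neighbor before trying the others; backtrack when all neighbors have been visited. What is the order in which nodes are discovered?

Visit Rabat
Rabat → Manila
Manila → Bern
Bern → Cairo
Cairo → Kigali
Kigali → Paris
Paris → Dakar
Dakar → Oslo
Oslo → Hanoi
Hanoi → Bogota
Bogota → Doha
Doha → Quito
Quito → Delhi
Delhi → Porto
Delhi → Seoul
Seoul → Tunis
Tunis → Vilnius
Vilnius → Minsk
Minsk → Sofia
Sofia → Perth

Rabat Manila Bern Cairo Kigali Paris Dakar Oslo Hanoi Bogota Doha Quito Delhi Porto Seoul Tunis Vilnius Minsk Sofia Perth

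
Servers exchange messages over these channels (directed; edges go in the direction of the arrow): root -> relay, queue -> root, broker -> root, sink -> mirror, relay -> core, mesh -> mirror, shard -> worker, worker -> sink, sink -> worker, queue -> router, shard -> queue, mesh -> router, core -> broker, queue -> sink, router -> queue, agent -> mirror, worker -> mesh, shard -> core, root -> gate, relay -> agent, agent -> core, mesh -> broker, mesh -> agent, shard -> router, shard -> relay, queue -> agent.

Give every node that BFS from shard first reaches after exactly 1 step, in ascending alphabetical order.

Level 0: shard
Level 1: core, queue, relay, router, worker
Level 2: agent, broker, mesh, root, sink
Level 3: gate, mirror

core, queue, relay, router, worker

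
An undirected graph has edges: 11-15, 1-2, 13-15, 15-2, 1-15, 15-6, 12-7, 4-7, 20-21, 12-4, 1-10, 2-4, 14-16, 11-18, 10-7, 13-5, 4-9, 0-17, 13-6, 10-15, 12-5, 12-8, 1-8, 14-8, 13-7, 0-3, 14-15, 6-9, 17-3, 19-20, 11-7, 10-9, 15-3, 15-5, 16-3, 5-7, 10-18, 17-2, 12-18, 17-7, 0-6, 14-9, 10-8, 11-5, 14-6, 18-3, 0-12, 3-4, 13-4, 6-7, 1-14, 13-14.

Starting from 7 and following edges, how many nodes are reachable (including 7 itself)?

BFS from 7 visits: 7, 4, 5, 6, 10, 11, 12, 13, 17, 2, 3, 9, 15, 0, 14, 1, 8, 18, 16
Reachable nodes: 19 of 22 total.

19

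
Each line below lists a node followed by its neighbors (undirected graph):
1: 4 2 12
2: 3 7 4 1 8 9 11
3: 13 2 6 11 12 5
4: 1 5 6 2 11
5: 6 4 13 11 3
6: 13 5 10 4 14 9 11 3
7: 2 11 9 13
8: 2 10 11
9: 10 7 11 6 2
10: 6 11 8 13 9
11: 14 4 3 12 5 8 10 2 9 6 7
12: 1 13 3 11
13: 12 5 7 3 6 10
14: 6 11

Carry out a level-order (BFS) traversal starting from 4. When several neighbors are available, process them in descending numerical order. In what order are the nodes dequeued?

Visit 4; enqueue 11, 6, 5, 2, 1 → queue [11, 6, 5, 2, 1]
Visit 11; enqueue 14, 12, 10, 9, 8, 7, 3 → queue [6, 5, 2, 1, 14, 12, 10, 9, 8, 7, 3]
Visit 6; enqueue 13 → queue [5, 2, 1, 14, 12, 10, 9, 8, 7, 3, 13]
Visit 5 → queue [2, 1, 14, 12, 10, 9, 8, 7, 3, 13]
Visit 2 → queue [1, 14, 12, 10, 9, 8, 7, 3, 13]
Visit 1 → queue [14, 12, 10, 9, 8, 7, 3, 13]
Visit 14 → queue [12, 10, 9, 8, 7, 3, 13]
Visit 12 → queue [10, 9, 8, 7, 3, 13]
Visit 10 → queue [9, 8, 7, 3, 13]
Visit 9 → queue [8, 7, 3, 13]
Visit 8 → queue [7, 3, 13]
Visit 7 → queue [3, 13]
Visit 3 → queue [13]
Visit 13 → queue []

4, 11, 6, 5, 2, 1, 14, 12, 10, 9, 8, 7, 3, 13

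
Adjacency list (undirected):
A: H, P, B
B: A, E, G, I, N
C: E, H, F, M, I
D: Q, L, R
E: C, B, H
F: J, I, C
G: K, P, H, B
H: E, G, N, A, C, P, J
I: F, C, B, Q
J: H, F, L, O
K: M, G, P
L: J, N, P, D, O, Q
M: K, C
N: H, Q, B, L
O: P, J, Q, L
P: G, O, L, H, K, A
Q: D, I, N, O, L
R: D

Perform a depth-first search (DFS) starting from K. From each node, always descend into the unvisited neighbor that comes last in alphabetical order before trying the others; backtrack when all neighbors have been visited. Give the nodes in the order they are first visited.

Visit K
K → P
P → O
O → Q
Q → N
N → L
L → J
J → H
H → G
G → B
B → I
I → F
F → C
C → M
C → E
B → A
L → D
D → R

K → P → O → Q → N → L → J → H → G → B → I → F → C → M → E → A → D → R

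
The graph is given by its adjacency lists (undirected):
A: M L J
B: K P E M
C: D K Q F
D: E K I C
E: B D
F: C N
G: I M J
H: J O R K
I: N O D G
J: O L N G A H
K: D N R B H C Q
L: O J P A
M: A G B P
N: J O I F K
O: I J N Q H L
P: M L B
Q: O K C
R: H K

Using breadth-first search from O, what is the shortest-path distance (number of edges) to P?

Level 0: O
Level 1: H, I, J, L, N, Q
Level 2: A, C, D, F, G, K, P, R
Level 3: B, E, M
P first appears at level 2.

2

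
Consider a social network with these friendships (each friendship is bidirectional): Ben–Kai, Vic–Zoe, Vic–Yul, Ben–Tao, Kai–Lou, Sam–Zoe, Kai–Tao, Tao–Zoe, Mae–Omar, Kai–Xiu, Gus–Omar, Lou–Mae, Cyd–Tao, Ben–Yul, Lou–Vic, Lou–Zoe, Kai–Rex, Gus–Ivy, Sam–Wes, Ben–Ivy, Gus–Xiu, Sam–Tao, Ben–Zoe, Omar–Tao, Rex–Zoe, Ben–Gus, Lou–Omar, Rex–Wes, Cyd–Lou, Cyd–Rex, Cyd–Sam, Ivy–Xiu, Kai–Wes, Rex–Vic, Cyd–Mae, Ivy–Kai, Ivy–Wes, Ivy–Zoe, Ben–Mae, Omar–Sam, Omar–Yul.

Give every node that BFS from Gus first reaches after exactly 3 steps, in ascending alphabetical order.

Cyd, Rex, Vic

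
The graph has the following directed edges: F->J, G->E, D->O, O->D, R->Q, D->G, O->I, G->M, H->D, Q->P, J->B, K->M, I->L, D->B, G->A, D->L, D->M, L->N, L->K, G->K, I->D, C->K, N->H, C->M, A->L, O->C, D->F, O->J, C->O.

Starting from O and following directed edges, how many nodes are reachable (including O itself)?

BFS from O visits: O, J, I, D, C, B, L, M, G, F, K, N, E, A, H
Reachable nodes: 15 of 18 total.

15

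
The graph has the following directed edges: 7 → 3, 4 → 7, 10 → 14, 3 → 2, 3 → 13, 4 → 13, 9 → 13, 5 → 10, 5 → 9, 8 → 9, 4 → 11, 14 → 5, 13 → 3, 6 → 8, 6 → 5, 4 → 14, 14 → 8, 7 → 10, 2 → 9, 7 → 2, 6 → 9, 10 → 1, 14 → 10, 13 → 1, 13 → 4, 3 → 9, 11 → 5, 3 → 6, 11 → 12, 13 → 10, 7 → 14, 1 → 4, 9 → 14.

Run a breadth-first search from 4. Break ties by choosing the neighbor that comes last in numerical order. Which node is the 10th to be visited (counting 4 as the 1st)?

Visit 4; enqueue 14, 13, 11, 7 → queue [14, 13, 11, 7]
Visit 14; enqueue 10, 8, 5 → queue [13, 11, 7, 10, 8, 5]
Visit 13; enqueue 3, 1 → queue [11, 7, 10, 8, 5, 3, 1]
Visit 11; enqueue 12 → queue [7, 10, 8, 5, 3, 1, 12]
Visit 7; enqueue 2 → queue [10, 8, 5, 3, 1, 12, 2]
Visit 10 → queue [8, 5, 3, 1, 12, 2]
Visit 8; enqueue 9 → queue [5, 3, 1, 12, 2, 9]
Visit 5 → queue [3, 1, 12, 2, 9]
Visit 3; enqueue 6 → queue [1, 12, 2, 9, 6]
Visit 1 → queue [12, 2, 9, 6]
Visit 12 → queue [2, 9, 6]
Visit 2 → queue [9, 6]
Visit 9 → queue [6]
Visit 6 → queue []

Visit order: 4, 14, 13, 11, 7, 10, 8, 5, 3, 1, 12, 2, 9, 6

1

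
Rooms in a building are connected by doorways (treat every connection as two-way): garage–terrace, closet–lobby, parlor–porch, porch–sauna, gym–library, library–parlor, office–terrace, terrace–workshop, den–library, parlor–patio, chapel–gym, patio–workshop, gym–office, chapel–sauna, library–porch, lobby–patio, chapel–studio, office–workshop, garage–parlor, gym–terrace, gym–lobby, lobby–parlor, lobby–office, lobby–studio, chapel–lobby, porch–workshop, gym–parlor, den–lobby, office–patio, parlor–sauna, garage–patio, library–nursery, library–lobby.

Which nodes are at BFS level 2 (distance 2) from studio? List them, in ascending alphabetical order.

closet, den, gym, library, office, parlor, patio, sauna

Level 0: studio
Level 1: chapel, lobby
Level 2: closet, den, gym, library, office, parlor, patio, sauna
Level 3: garage, nursery, porch, terrace, workshop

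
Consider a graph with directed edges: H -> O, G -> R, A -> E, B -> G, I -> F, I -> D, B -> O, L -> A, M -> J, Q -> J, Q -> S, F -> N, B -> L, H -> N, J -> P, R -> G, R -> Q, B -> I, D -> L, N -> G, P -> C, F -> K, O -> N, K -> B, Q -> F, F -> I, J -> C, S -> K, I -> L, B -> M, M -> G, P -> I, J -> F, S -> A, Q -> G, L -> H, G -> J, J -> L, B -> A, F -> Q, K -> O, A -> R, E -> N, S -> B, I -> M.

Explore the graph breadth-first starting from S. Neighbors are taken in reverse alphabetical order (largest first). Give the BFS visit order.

Visit S; enqueue K, B, A → queue [K, B, A]
Visit K; enqueue O → queue [B, A, O]
Visit B; enqueue M, L, I, G → queue [A, O, M, L, I, G]
Visit A; enqueue R, E → queue [O, M, L, I, G, R, E]
Visit O; enqueue N → queue [M, L, I, G, R, E, N]
Visit M; enqueue J → queue [L, I, G, R, E, N, J]
Visit L; enqueue H → queue [I, G, R, E, N, J, H]
Visit I; enqueue F, D → queue [G, R, E, N, J, H, F, D]
Visit G → queue [R, E, N, J, H, F, D]
Visit R; enqueue Q → queue [E, N, J, H, F, D, Q]
Visit E → queue [N, J, H, F, D, Q]
Visit N → queue [J, H, F, D, Q]
Visit J; enqueue P, C → queue [H, F, D, Q, P, C]
Visit H → queue [F, D, Q, P, C]
Visit F → queue [D, Q, P, C]
Visit D → queue [Q, P, C]
Visit Q → queue [P, C]
Visit P → queue [C]
Visit C → queue []

S → K → B → A → O → M → L → I → G → R → E → N → J → H → F → D → Q → P → C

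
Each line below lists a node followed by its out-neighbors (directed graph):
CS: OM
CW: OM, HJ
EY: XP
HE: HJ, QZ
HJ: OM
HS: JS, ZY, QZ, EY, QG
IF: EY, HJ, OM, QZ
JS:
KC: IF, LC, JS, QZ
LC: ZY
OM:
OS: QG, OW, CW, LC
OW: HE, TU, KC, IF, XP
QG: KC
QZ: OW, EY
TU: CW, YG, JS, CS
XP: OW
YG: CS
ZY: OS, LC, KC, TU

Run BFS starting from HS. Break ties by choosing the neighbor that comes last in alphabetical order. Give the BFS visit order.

HS → ZY → QZ → QG → JS → EY → TU → OS → LC → KC → OW → XP → YG → CW → CS → IF → HE → OM → HJ

Visit HS; enqueue ZY, QZ, QG, JS, EY → queue [ZY, QZ, QG, JS, EY]
Visit ZY; enqueue TU, OS, LC, KC → queue [QZ, QG, JS, EY, TU, OS, LC, KC]
Visit QZ; enqueue OW → queue [QG, JS, EY, TU, OS, LC, KC, OW]
Visit QG → queue [JS, EY, TU, OS, LC, KC, OW]
Visit JS → queue [EY, TU, OS, LC, KC, OW]
Visit EY; enqueue XP → queue [TU, OS, LC, KC, OW, XP]
Visit TU; enqueue YG, CW, CS → queue [OS, LC, KC, OW, XP, YG, CW, CS]
Visit OS → queue [LC, KC, OW, XP, YG, CW, CS]
Visit LC → queue [KC, OW, XP, YG, CW, CS]
Visit KC; enqueue IF → queue [OW, XP, YG, CW, CS, IF]
Visit OW; enqueue HE → queue [XP, YG, CW, CS, IF, HE]
Visit XP → queue [YG, CW, CS, IF, HE]
Visit YG → queue [CW, CS, IF, HE]
Visit CW; enqueue OM, HJ → queue [CS, IF, HE, OM, HJ]
Visit CS → queue [IF, HE, OM, HJ]
Visit IF → queue [HE, OM, HJ]
Visit HE → queue [OM, HJ]
Visit OM → queue [HJ]
Visit HJ → queue []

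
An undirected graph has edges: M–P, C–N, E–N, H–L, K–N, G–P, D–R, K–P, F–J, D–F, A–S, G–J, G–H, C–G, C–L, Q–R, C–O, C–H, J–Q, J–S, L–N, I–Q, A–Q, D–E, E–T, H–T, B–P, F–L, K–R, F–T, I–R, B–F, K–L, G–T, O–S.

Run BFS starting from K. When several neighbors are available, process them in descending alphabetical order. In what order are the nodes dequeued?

K, R, P, N, L, Q, I, D, M, G, B, E, C, H, F, J, A, T, O, S

Visit K; enqueue R, P, N, L → queue [R, P, N, L]
Visit R; enqueue Q, I, D → queue [P, N, L, Q, I, D]
Visit P; enqueue M, G, B → queue [N, L, Q, I, D, M, G, B]
Visit N; enqueue E, C → queue [L, Q, I, D, M, G, B, E, C]
Visit L; enqueue H, F → queue [Q, I, D, M, G, B, E, C, H, F]
Visit Q; enqueue J, A → queue [I, D, M, G, B, E, C, H, F, J, A]
Visit I → queue [D, M, G, B, E, C, H, F, J, A]
Visit D → queue [M, G, B, E, C, H, F, J, A]
Visit M → queue [G, B, E, C, H, F, J, A]
Visit G; enqueue T → queue [B, E, C, H, F, J, A, T]
Visit B → queue [E, C, H, F, J, A, T]
Visit E → queue [C, H, F, J, A, T]
Visit C; enqueue O → queue [H, F, J, A, T, O]
Visit H → queue [F, J, A, T, O]
Visit F → queue [J, A, T, O]
Visit J; enqueue S → queue [A, T, O, S]
Visit A → queue [T, O, S]
Visit T → queue [O, S]
Visit O → queue [S]
Visit S → queue []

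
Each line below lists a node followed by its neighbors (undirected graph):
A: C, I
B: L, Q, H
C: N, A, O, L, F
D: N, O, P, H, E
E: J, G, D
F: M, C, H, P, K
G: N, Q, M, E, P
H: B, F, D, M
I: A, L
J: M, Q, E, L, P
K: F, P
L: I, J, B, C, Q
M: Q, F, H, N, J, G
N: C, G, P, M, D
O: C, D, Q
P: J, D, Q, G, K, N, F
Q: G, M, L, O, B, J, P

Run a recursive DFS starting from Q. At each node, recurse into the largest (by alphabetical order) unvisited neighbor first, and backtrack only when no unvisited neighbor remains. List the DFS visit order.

Visit Q
Q → P
P → N
N → M
M → J
J → L
L → I
I → A
A → C
C → O
O → D
D → H
H → F
F → K
H → B
D → E
E → G

Q → P → N → M → J → L → I → A → C → O → D → H → F → K → B → E → G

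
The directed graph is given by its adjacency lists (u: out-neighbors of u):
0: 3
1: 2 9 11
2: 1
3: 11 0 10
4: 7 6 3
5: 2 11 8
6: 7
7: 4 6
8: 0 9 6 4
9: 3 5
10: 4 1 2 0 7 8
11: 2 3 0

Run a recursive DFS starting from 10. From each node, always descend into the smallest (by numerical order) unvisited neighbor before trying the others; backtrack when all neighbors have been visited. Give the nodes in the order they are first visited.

Visit 10
10 → 0
0 → 3
3 → 11
11 → 2
2 → 1
1 → 9
9 → 5
5 → 8
8 → 4
4 → 6
6 → 7

10, 0, 3, 11, 2, 1, 9, 5, 8, 4, 6, 7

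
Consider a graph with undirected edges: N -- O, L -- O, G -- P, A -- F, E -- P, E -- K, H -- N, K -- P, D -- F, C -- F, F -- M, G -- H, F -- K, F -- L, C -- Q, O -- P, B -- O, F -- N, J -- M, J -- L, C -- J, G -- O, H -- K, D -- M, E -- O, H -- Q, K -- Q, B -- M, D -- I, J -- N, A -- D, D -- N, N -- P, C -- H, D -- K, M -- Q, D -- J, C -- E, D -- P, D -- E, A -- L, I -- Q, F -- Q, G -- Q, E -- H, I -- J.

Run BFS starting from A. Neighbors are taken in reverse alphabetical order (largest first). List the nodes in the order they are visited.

Visit A; enqueue L, F, D → queue [L, F, D]
Visit L; enqueue O, J → queue [F, D, O, J]
Visit F; enqueue Q, N, M, K, C → queue [D, O, J, Q, N, M, K, C]
Visit D; enqueue P, I, E → queue [O, J, Q, N, M, K, C, P, I, E]
Visit O; enqueue G, B → queue [J, Q, N, M, K, C, P, I, E, G, B]
Visit J → queue [Q, N, M, K, C, P, I, E, G, B]
Visit Q; enqueue H → queue [N, M, K, C, P, I, E, G, B, H]
Visit N → queue [M, K, C, P, I, E, G, B, H]
Visit M → queue [K, C, P, I, E, G, B, H]
Visit K → queue [C, P, I, E, G, B, H]
Visit C → queue [P, I, E, G, B, H]
Visit P → queue [I, E, G, B, H]
Visit I → queue [E, G, B, H]
Visit E → queue [G, B, H]
Visit G → queue [B, H]
Visit B → queue [H]
Visit H → queue []

A, L, F, D, O, J, Q, N, M, K, C, P, I, E, G, B, H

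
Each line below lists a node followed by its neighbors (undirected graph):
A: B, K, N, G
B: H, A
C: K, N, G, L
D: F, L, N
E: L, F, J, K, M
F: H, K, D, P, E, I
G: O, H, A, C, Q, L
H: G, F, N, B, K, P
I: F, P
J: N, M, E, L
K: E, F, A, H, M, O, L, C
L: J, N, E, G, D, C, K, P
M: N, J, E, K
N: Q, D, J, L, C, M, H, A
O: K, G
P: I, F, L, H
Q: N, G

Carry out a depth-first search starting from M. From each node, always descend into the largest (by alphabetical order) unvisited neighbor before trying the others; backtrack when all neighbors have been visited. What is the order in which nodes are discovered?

M → N → Q → G → O → K → L → P → I → F → H → B → A → E → J → D → C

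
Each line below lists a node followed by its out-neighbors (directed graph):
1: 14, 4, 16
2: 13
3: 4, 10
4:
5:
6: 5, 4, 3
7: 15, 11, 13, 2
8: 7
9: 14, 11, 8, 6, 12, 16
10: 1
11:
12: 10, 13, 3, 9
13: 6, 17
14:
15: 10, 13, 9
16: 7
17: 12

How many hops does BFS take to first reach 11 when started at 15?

2

Level 0: 15
Level 1: 9, 10, 13
Level 2: 1, 6, 8, 11, 12, 14, 16, 17
Level 3: 3, 4, 5, 7
Level 4: 2
11 first appears at level 2.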